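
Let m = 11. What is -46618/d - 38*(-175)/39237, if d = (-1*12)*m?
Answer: 9242567/26158 ≈ 353.34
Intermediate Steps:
d = -132 (d = -1*12*11 = -12*11 = -132)
-46618/d - 38*(-175)/39237 = -46618/(-132) - 38*(-175)/39237 = -46618*(-1/132) + 6650*(1/39237) = 2119/6 + 6650/39237 = 9242567/26158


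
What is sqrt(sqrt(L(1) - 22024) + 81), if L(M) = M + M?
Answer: sqrt(81 + 11*I*sqrt(182)) ≈ 11.182 + 6.6357*I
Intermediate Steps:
L(M) = 2*M
sqrt(sqrt(L(1) - 22024) + 81) = sqrt(sqrt(2*1 - 22024) + 81) = sqrt(sqrt(2 - 22024) + 81) = sqrt(sqrt(-22022) + 81) = sqrt(11*I*sqrt(182) + 81) = sqrt(81 + 11*I*sqrt(182))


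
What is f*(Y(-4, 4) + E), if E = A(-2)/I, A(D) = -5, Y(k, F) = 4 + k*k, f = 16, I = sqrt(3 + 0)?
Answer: 320 - 80*sqrt(3)/3 ≈ 273.81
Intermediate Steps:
I = sqrt(3) ≈ 1.7320
Y(k, F) = 4 + k**2
E = -5*sqrt(3)/3 ≈ -2.8868
f*(Y(-4, 4) + E) = 16*((4 + (-4)**2) - 5*sqrt(3)/3) = 16*((4 + 16) - 5*sqrt(3)/3) = 16*(20 - 5*sqrt(3)/3) = 320 - 80*sqrt(3)/3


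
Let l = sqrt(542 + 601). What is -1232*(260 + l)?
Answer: -320320 - 3696*sqrt(127) ≈ -3.6197e+5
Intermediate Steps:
l = 3*sqrt(127) (l = sqrt(1143) = 3*sqrt(127) ≈ 33.808)
-1232*(260 + l) = -1232*(260 + 3*sqrt(127)) = -320320 - 3696*sqrt(127)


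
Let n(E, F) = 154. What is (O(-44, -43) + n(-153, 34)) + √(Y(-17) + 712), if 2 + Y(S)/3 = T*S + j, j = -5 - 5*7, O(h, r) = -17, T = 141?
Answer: 137 + I*√6605 ≈ 137.0 + 81.271*I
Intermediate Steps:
j = -40 (j = -5 - 35 = -40)
Y(S) = -126 + 423*S (Y(S) = -6 + 3*(141*S - 40) = -6 + 3*(-40 + 141*S) = -6 + (-120 + 423*S) = -126 + 423*S)
(O(-44, -43) + n(-153, 34)) + √(Y(-17) + 712) = (-17 + 154) + √((-126 + 423*(-17)) + 712) = 137 + √((-126 - 7191) + 712) = 137 + √(-7317 + 712) = 137 + √(-6605) = 137 + I*√6605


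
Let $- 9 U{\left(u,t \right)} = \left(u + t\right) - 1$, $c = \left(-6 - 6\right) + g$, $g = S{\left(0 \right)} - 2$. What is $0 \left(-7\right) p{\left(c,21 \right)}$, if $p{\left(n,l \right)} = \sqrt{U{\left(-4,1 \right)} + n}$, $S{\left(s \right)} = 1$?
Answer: $0$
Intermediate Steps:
$g = -1$ ($g = 1 - 2 = -1$)
$c = -13$ ($c = \left(-6 - 6\right) - 1 = -12 - 1 = -13$)
$U{\left(u,t \right)} = \frac{1}{9} - \frac{t}{9} - \frac{u}{9}$ ($U{\left(u,t \right)} = - \frac{\left(u + t\right) - 1}{9} = - \frac{\left(t + u\right) - 1}{9} = - \frac{-1 + t + u}{9} = \frac{1}{9} - \frac{t}{9} - \frac{u}{9}$)
$p{\left(n,l \right)} = \sqrt{\frac{4}{9} + n}$ ($p{\left(n,l \right)} = \sqrt{\left(\frac{1}{9} - \frac{1}{9} - - \frac{4}{9}\right) + n} = \sqrt{\left(\frac{1}{9} - \frac{1}{9} + \frac{4}{9}\right) + n} = \sqrt{\frac{4}{9} + n}$)
$0 \left(-7\right) p{\left(c,21 \right)} = 0 \left(-7\right) \frac{\sqrt{4 + 9 \left(-13\right)}}{3} = 0 \frac{\sqrt{4 - 117}}{3} = 0 \frac{\sqrt{-113}}{3} = 0 \frac{i \sqrt{113}}{3} = 0$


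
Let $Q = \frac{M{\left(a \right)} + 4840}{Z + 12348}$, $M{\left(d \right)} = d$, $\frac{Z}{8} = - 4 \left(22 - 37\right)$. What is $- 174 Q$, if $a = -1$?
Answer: $- \frac{140331}{2138} \approx -65.637$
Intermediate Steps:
$Z = 480$ ($Z = 8 \left(- 4 \left(22 - 37\right)\right) = 8 \left(\left(-4\right) \left(-15\right)\right) = 8 \cdot 60 = 480$)
$Q = \frac{1613}{4276}$ ($Q = \frac{-1 + 4840}{480 + 12348} = \frac{4839}{12828} = 4839 \cdot \frac{1}{12828} = \frac{1613}{4276} \approx 0.37722$)
$- 174 Q = \left(-174\right) \frac{1613}{4276} = - \frac{140331}{2138}$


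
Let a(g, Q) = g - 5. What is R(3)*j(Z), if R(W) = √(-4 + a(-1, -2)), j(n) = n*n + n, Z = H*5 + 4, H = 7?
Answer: 1560*I*√10 ≈ 4933.2*I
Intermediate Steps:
a(g, Q) = -5 + g
Z = 39 (Z = 7*5 + 4 = 35 + 4 = 39)
j(n) = n + n² (j(n) = n² + n = n + n²)
R(W) = I*√10 (R(W) = √(-4 + (-5 - 1)) = √(-4 - 6) = √(-10) = I*√10)
R(3)*j(Z) = (I*√10)*(39*(1 + 39)) = (I*√10)*(39*40) = (I*√10)*1560 = 1560*I*√10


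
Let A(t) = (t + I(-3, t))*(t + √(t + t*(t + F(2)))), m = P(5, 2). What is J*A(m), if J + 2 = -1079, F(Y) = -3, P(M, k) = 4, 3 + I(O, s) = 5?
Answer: -25944 - 12972*√2 ≈ -44289.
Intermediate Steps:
I(O, s) = 2 (I(O, s) = -3 + 5 = 2)
J = -1081 (J = -2 - 1079 = -1081)
m = 4
A(t) = (2 + t)*(t + √(t + t*(-3 + t))) (A(t) = (t + 2)*(t + √(t + t*(t - 3))) = (2 + t)*(t + √(t + t*(-3 + t))))
J*A(m) = -1081*(4² + 2*4 + 2*√(4*(-2 + 4)) + 4*√(4*(-2 + 4))) = -1081*(16 + 8 + 2*√(4*2) + 4*√(4*2)) = -1081*(16 + 8 + 2*√8 + 4*√8) = -1081*(16 + 8 + 2*(2*√2) + 4*(2*√2)) = -1081*(16 + 8 + 4*√2 + 8*√2) = -1081*(24 + 12*√2) = -25944 - 12972*√2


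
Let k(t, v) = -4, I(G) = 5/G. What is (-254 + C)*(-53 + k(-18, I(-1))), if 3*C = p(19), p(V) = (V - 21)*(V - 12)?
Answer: 14744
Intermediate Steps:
p(V) = (-21 + V)*(-12 + V)
C = -14/3 (C = (252 + 19² - 33*19)/3 = (252 + 361 - 627)/3 = (⅓)*(-14) = -14/3 ≈ -4.6667)
(-254 + C)*(-53 + k(-18, I(-1))) = (-254 - 14/3)*(-53 - 4) = -776/3*(-57) = 14744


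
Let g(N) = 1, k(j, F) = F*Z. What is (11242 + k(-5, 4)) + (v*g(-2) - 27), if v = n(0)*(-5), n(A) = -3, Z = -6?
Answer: 11206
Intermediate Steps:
k(j, F) = -6*F (k(j, F) = F*(-6) = -6*F)
v = 15 (v = -3*(-5) = 15)
(11242 + k(-5, 4)) + (v*g(-2) - 27) = (11242 - 6*4) + (15*1 - 27) = (11242 - 24) + (15 - 27) = 11218 - 12 = 11206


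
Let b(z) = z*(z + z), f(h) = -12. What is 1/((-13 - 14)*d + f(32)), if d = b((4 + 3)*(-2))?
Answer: -1/10596 ≈ -9.4375e-5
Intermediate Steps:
b(z) = 2*z² (b(z) = z*(2*z) = 2*z²)
d = 392 (d = 2*((4 + 3)*(-2))² = 2*(7*(-2))² = 2*(-14)² = 2*196 = 392)
1/((-13 - 14)*d + f(32)) = 1/((-13 - 14)*392 - 12) = 1/(-27*392 - 12) = 1/(-10584 - 12) = 1/(-10596) = -1/10596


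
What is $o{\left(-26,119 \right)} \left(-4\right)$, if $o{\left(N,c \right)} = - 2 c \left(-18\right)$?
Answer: $-17136$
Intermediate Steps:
$o{\left(N,c \right)} = 36 c$
$o{\left(-26,119 \right)} \left(-4\right) = 36 \cdot 119 \left(-4\right) = 4284 \left(-4\right) = -17136$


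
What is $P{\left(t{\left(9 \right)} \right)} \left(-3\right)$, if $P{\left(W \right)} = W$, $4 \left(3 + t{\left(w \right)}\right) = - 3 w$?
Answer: $\frac{117}{4} \approx 29.25$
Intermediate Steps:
$t{\left(w \right)} = -3 - \frac{3 w}{4}$ ($t{\left(w \right)} = -3 + \frac{\left(-3\right) w}{4} = -3 - \frac{3 w}{4}$)
$P{\left(t{\left(9 \right)} \right)} \left(-3\right) = \left(-3 - \frac{27}{4}\right) \left(-3\right) = \left(- \frac{39}{4}\right) \left(-3\right) = \frac{117}{4}$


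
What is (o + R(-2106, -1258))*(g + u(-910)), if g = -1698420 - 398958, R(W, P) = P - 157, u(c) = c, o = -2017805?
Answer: 4236905095360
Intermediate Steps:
R(W, P) = -157 + P
g = -2097378
(o + R(-2106, -1258))*(g + u(-910)) = (-2017805 + (-157 - 1258))*(-2097378 - 910) = (-2017805 - 1415)*(-2098288) = -2019220*(-2098288) = 4236905095360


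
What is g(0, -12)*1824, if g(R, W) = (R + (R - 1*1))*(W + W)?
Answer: 43776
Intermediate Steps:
g(R, W) = 2*W*(-1 + 2*R) (g(R, W) = (R + (R - 1))*(2*W) = (R + (-1 + R))*(2*W) = (-1 + 2*R)*(2*W) = 2*W*(-1 + 2*R))
g(0, -12)*1824 = (2*(-12)*(-1 + 2*0))*1824 = (2*(-12)*(-1 + 0))*1824 = (2*(-12)*(-1))*1824 = 24*1824 = 43776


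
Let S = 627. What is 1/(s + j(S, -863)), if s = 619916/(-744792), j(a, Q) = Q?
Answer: -186198/160843853 ≈ -0.0011576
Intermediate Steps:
s = -154979/186198 (s = 619916*(-1/744792) = -154979/186198 ≈ -0.83233)
1/(s + j(S, -863)) = 1/(-154979/186198 - 863) = 1/(-160843853/186198) = -186198/160843853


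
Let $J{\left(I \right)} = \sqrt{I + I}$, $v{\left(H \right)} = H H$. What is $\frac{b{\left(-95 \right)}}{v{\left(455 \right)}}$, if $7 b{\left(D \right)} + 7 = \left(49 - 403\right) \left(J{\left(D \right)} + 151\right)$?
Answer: $- \frac{53461}{1449175} - \frac{354 i \sqrt{190}}{1449175} \approx -0.036891 - 0.0033671 i$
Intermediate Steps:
$v{\left(H \right)} = H^{2}$
$J{\left(I \right)} = \sqrt{2} \sqrt{I}$ ($J{\left(I \right)} = \sqrt{2 I} = \sqrt{2} \sqrt{I}$)
$b{\left(D \right)} = - \frac{53461}{7} - \frac{354 \sqrt{2} \sqrt{D}}{7}$ ($b{\left(D \right)} = -1 + \frac{\left(49 - 403\right) \left(\sqrt{2} \sqrt{D} + 151\right)}{7} = -1 + \frac{\left(-354\right) \left(151 + \sqrt{2} \sqrt{D}\right)}{7} = -1 + \frac{-53454 - 354 \sqrt{2} \sqrt{D}}{7} = -1 - \left(\frac{53454}{7} + \frac{354 \sqrt{2} \sqrt{D}}{7}\right) = - \frac{53461}{7} - \frac{354 \sqrt{2} \sqrt{D}}{7}$)
$\frac{b{\left(-95 \right)}}{v{\left(455 \right)}} = \frac{- \frac{53461}{7} - \frac{354 \sqrt{2} \sqrt{-95}}{7}}{455^{2}} = \frac{- \frac{53461}{7} - \frac{354 \sqrt{2} i \sqrt{95}}{7}}{207025} = \left(- \frac{53461}{7} - \frac{354 i \sqrt{190}}{7}\right) \frac{1}{207025} = - \frac{53461}{1449175} - \frac{354 i \sqrt{190}}{1449175}$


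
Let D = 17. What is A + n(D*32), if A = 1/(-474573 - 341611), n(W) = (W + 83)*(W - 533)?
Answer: 5629221047/816184 ≈ 6897.0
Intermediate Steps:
n(W) = (-533 + W)*(83 + W) (n(W) = (83 + W)*(-533 + W) = (-533 + W)*(83 + W))
A = -1/816184 (A = 1/(-816184) = -1/816184 ≈ -1.2252e-6)
A + n(D*32) = -1/816184 + (-44239 + (17*32)² - 7650*32) = -1/816184 + (-44239 + 544² - 450*544) = -1/816184 + (-44239 + 295936 - 244800) = -1/816184 + 6897 = 5629221047/816184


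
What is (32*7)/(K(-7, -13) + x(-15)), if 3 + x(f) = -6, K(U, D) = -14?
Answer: -224/23 ≈ -9.7391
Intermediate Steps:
x(f) = -9 (x(f) = -3 - 6 = -9)
(32*7)/(K(-7, -13) + x(-15)) = (32*7)/(-14 - 9) = 224/(-23) = 224*(-1/23) = -224/23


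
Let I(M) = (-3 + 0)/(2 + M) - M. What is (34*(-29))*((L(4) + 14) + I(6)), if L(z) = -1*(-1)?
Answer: -34017/4 ≈ -8504.3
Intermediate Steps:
L(z) = 1
I(M) = -M - 3/(2 + M) (I(M) = -3/(2 + M) - M = -M - 3/(2 + M))
(34*(-29))*((L(4) + 14) + I(6)) = (34*(-29))*((1 + 14) + (-3 - 1*6² - 2*6)/(2 + 6)) = -986*(15 + (-3 - 1*36 - 12)/8) = -986*(15 + (-3 - 36 - 12)/8) = -986*(15 + (⅛)*(-51)) = -986*(15 - 51/8) = -986*69/8 = -34017/4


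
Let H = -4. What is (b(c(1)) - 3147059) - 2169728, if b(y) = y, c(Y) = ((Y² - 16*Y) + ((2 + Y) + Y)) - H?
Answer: -5316794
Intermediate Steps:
c(Y) = 6 + Y² - 14*Y (c(Y) = ((Y² - 16*Y) + ((2 + Y) + Y)) - 1*(-4) = ((Y² - 16*Y) + (2 + 2*Y)) + 4 = (2 + Y² - 14*Y) + 4 = 6 + Y² - 14*Y)
(b(c(1)) - 3147059) - 2169728 = ((6 + 1² - 14*1) - 3147059) - 2169728 = ((6 + 1 - 14) - 3147059) - 2169728 = (-7 - 3147059) - 2169728 = -3147066 - 2169728 = -5316794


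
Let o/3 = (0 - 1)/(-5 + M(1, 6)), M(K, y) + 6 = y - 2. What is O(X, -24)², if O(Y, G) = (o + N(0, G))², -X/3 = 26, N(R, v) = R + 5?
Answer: 2085136/2401 ≈ 868.44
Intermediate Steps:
M(K, y) = -8 + y (M(K, y) = -6 + (y - 2) = -6 + (-2 + y) = -8 + y)
N(R, v) = 5 + R
X = -78 (X = -3*26 = -78)
o = 3/7 (o = 3*((0 - 1)/(-5 + (-8 + 6))) = 3*(-1/(-5 - 2)) = 3*(-1/(-7)) = 3*(-1*(-⅐)) = 3*(⅐) = 3/7 ≈ 0.42857)
O(Y, G) = 1444/49 (O(Y, G) = (3/7 + (5 + 0))² = (3/7 + 5)² = (38/7)² = 1444/49)
O(X, -24)² = (1444/49)² = 2085136/2401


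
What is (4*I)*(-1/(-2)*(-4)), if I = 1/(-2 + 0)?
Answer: 4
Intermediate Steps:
I = -½ (I = 1/(-2) = -½ ≈ -0.50000)
(4*I)*(-1/(-2)*(-4)) = (4*(-½))*(-1/(-2)*(-4)) = -2*(-1*(-½))*(-4) = -(-4) = -2*(-2) = 4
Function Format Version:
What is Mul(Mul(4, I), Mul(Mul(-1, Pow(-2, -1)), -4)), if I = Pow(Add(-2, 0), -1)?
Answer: 4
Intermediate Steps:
I = Rational(-1, 2) (I = Pow(-2, -1) = Rational(-1, 2) ≈ -0.50000)
Mul(Mul(4, I), Mul(Mul(-1, Pow(-2, -1)), -4)) = Mul(Mul(4, Rational(-1, 2)), Mul(Mul(-1, Pow(-2, -1)), -4)) = Mul(-2, Mul(Mul(-1, Rational(-1, 2)), -4)) = Mul(-2, Mul(Rational(1, 2), -4)) = Mul(-2, -2) = 4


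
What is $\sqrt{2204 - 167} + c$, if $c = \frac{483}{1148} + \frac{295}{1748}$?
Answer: $\frac{10562}{17917} + \sqrt{2037} \approx 45.723$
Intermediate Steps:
$c = \frac{10562}{17917}$ ($c = 483 \cdot \frac{1}{1148} + 295 \cdot \frac{1}{1748} = \frac{69}{164} + \frac{295}{1748} = \frac{10562}{17917} \approx 0.5895$)
$\sqrt{2204 - 167} + c = \sqrt{2204 - 167} + \frac{10562}{17917} = \sqrt{2037} + \frac{10562}{17917} = \frac{10562}{17917} + \sqrt{2037}$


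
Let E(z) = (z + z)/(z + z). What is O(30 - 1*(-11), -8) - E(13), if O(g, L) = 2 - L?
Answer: 9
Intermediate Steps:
E(z) = 1 (E(z) = (2*z)/((2*z)) = (2*z)*(1/(2*z)) = 1)
O(30 - 1*(-11), -8) - E(13) = (2 - 1*(-8)) - 1*1 = (2 + 8) - 1 = 10 - 1 = 9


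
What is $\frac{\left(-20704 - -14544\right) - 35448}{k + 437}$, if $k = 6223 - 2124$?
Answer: $- \frac{743}{81} \approx -9.1728$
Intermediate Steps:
$k = 4099$
$\frac{\left(-20704 - -14544\right) - 35448}{k + 437} = \frac{\left(-20704 - -14544\right) - 35448}{4099 + 437} = \frac{\left(-20704 + 14544\right) - 35448}{4536} = \left(-6160 - 35448\right) \frac{1}{4536} = \left(-41608\right) \frac{1}{4536} = - \frac{743}{81}$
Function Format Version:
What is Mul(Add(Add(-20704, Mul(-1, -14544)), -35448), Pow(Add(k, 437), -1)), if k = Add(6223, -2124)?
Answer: Rational(-743, 81) ≈ -9.1728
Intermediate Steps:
k = 4099
Mul(Add(Add(-20704, Mul(-1, -14544)), -35448), Pow(Add(k, 437), -1)) = Mul(Add(Add(-20704, Mul(-1, -14544)), -35448), Pow(Add(4099, 437), -1)) = Mul(Add(Add(-20704, 14544), -35448), Pow(4536, -1)) = Mul(Add(-6160, -35448), Rational(1, 4536)) = Mul(-41608, Rational(1, 4536)) = Rational(-743, 81)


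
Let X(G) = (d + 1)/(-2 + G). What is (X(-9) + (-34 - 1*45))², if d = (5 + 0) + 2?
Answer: 769129/121 ≈ 6356.4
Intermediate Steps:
d = 7 (d = 5 + 2 = 7)
X(G) = 8/(-2 + G) (X(G) = (7 + 1)/(-2 + G) = 8/(-2 + G))
(X(-9) + (-34 - 1*45))² = (8/(-2 - 9) + (-34 - 1*45))² = (8/(-11) + (-34 - 45))² = (8*(-1/11) - 79)² = (-8/11 - 79)² = (-877/11)² = 769129/121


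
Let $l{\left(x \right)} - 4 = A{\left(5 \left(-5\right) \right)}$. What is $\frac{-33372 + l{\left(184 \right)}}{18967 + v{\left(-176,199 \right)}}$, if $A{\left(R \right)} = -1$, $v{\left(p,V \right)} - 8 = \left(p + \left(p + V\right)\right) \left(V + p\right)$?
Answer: $- \frac{1589}{736} \approx -2.159$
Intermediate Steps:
$v{\left(p,V \right)} = 8 + \left(V + p\right) \left(V + 2 p\right)$ ($v{\left(p,V \right)} = 8 + \left(p + \left(p + V\right)\right) \left(V + p\right) = 8 + \left(p + \left(V + p\right)\right) \left(V + p\right) = 8 + \left(V + 2 p\right) \left(V + p\right) = 8 + \left(V + p\right) \left(V + 2 p\right)$)
$l{\left(x \right)} = 3$ ($l{\left(x \right)} = 4 - 1 = 3$)
$\frac{-33372 + l{\left(184 \right)}}{18967 + v{\left(-176,199 \right)}} = \frac{-33372 + 3}{18967 + \left(8 + 199^{2} + 2 \left(-176\right)^{2} + 3 \cdot 199 \left(-176\right)\right)} = - \frac{33369}{18967 + \left(8 + 39601 + 2 \cdot 30976 - 105072\right)} = - \frac{33369}{18967 + \left(8 + 39601 + 61952 - 105072\right)} = - \frac{33369}{18967 - 3511} = - \frac{33369}{15456} = \left(-33369\right) \frac{1}{15456} = - \frac{1589}{736}$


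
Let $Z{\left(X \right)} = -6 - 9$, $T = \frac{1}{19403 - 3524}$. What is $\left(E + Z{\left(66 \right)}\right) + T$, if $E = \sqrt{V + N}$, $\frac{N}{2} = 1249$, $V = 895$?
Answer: $- \frac{238184}{15879} + 3 \sqrt{377} \approx 43.25$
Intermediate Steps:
$N = 2498$ ($N = 2 \cdot 1249 = 2498$)
$T = \frac{1}{15879} \approx 6.2976 \cdot 10^{-5}$
$E = 3 \sqrt{377}$ ($E = \sqrt{895 + 2498} = \sqrt{3393} = 3 \sqrt{377} \approx 58.249$)
$Z{\left(X \right)} = -15$ ($Z{\left(X \right)} = -6 - 9 = -15$)
$\left(E + Z{\left(66 \right)}\right) + T = \left(3 \sqrt{377} - 15\right) + \frac{1}{15879} = \left(-15 + 3 \sqrt{377}\right) + \frac{1}{15879} = - \frac{238184}{15879} + 3 \sqrt{377}$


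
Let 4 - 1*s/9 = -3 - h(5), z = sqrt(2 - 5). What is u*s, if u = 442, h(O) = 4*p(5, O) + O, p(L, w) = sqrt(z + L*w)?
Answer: 47736 + 15912*sqrt(25 + I*sqrt(3)) ≈ 1.2734e+5 + 2754.4*I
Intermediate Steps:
z = I*sqrt(3) (z = sqrt(-3) = I*sqrt(3) ≈ 1.732*I)
p(L, w) = sqrt(I*sqrt(3) + L*w)
h(O) = O + 4*sqrt(5*O + I*sqrt(3)) (h(O) = 4*sqrt(I*sqrt(3) + 5*O) + O = 4*sqrt(5*O + I*sqrt(3)) + O = O + 4*sqrt(5*O + I*sqrt(3)))
s = 108 + 36*sqrt(25 + I*sqrt(3)) (s = 36 - 9*(-3 - (5 + 4*sqrt(5*5 + I*sqrt(3)))) = 36 - 9*(-3 - (5 + 4*sqrt(25 + I*sqrt(3)))) = 36 - 9*(-3 + (-5 - 4*sqrt(25 + I*sqrt(3)))) = 36 - 9*(-8 - 4*sqrt(25 + I*sqrt(3))) = 36 + (72 + 36*sqrt(25 + I*sqrt(3))) = 108 + 36*sqrt(25 + I*sqrt(3)) ≈ 288.11 + 6.2317*I)
u*s = 442*(108 + 36*sqrt(25 + I*sqrt(3))) = 47736 + 15912*sqrt(25 + I*sqrt(3))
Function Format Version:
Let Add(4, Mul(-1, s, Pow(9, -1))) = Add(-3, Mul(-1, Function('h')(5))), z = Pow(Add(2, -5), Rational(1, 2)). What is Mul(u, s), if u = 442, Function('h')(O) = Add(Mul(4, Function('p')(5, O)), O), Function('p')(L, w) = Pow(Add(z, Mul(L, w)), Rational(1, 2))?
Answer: Add(47736, Mul(15912, Pow(Add(25, Mul(I, Pow(3, Rational(1, 2)))), Rational(1, 2)))) ≈ Add(1.2734e+5, Mul(2754.4, I))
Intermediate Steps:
z = Mul(I, Pow(3, Rational(1, 2))) (z = Pow(-3, Rational(1, 2)) = Mul(I, Pow(3, Rational(1, 2))) ≈ Mul(1.7320, I))
Function('p')(L, w) = Pow(Add(Mul(I, Pow(3, Rational(1, 2))), Mul(L, w)), Rational(1, 2))
Function('h')(O) = Add(O, Mul(4, Pow(Add(Mul(5, O), Mul(I, Pow(3, Rational(1, 2)))), Rational(1, 2)))) (Function('h')(O) = Add(Mul(4, Pow(Add(Mul(I, Pow(3, Rational(1, 2))), Mul(5, O)), Rational(1, 2))), O) = Add(Mul(4, Pow(Add(Mul(5, O), Mul(I, Pow(3, Rational(1, 2)))), Rational(1, 2))), O) = Add(O, Mul(4, Pow(Add(Mul(5, O), Mul(I, Pow(3, Rational(1, 2)))), Rational(1, 2)))))
s = Add(108, Mul(36, Pow(Add(25, Mul(I, Pow(3, Rational(1, 2)))), Rational(1, 2)))) (s = Add(36, Mul(-9, Add(-3, Mul(-1, Add(5, Mul(4, Pow(Add(Mul(5, 5), Mul(I, Pow(3, Rational(1, 2)))), Rational(1, 2)))))))) = Add(36, Mul(-9, Add(-3, Mul(-1, Add(5, Mul(4, Pow(Add(25, Mul(I, Pow(3, Rational(1, 2)))), Rational(1, 2)))))))) = Add(36, Mul(-9, Add(-3, Add(-5, Mul(-4, Pow(Add(25, Mul(I, Pow(3, Rational(1, 2)))), Rational(1, 2))))))) = Add(36, Mul(-9, Add(-8, Mul(-4, Pow(Add(25, Mul(I, Pow(3, Rational(1, 2)))), Rational(1, 2)))))) = Add(36, Add(72, Mul(36, Pow(Add(25, Mul(I, Pow(3, Rational(1, 2)))), Rational(1, 2))))) = Add(108, Mul(36, Pow(Add(25, Mul(I, Pow(3, Rational(1, 2)))), Rational(1, 2)))) ≈ Add(288.11, Mul(6.2317, I)))
Mul(u, s) = Mul(442, Add(108, Mul(36, Pow(Add(25, Mul(I, Pow(3, Rational(1, 2)))), Rational(1, 2))))) = Add(47736, Mul(15912, Pow(Add(25, Mul(I, Pow(3, Rational(1, 2)))), Rational(1, 2))))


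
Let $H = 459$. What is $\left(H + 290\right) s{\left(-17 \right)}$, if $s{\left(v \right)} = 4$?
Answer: $2996$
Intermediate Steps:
$\left(H + 290\right) s{\left(-17 \right)} = \left(459 + 290\right) 4 = 749 \cdot 4 = 2996$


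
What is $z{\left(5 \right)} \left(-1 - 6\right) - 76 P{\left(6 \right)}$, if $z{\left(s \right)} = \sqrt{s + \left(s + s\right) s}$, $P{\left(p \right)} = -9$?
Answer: $684 - 7 \sqrt{55} \approx 632.09$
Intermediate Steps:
$z{\left(s \right)} = \sqrt{s + 2 s^{2}}$ ($z{\left(s \right)} = \sqrt{s + 2 s s} = \sqrt{s + 2 s^{2}}$)
$z{\left(5 \right)} \left(-1 - 6\right) - 76 P{\left(6 \right)} = \sqrt{5 \left(1 + 2 \cdot 5\right)} \left(-1 - 6\right) - -684 = \sqrt{5 \left(1 + 10\right)} \left(-7\right) + 684 = \sqrt{5 \cdot 11} \left(-7\right) + 684 = \sqrt{55} \left(-7\right) + 684 = - 7 \sqrt{55} + 684 = 684 - 7 \sqrt{55}$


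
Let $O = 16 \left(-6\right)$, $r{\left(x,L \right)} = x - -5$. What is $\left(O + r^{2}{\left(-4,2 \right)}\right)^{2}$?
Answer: $9025$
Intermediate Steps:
$r{\left(x,L \right)} = 5 + x$ ($r{\left(x,L \right)} = x + 5 = 5 + x$)
$O = -96$
$\left(O + r^{2}{\left(-4,2 \right)}\right)^{2} = \left(-96 + \left(5 - 4\right)^{2}\right)^{2} = \left(-96 + 1^{2}\right)^{2} = \left(-96 + 1\right)^{2} = \left(-95\right)^{2} = 9025$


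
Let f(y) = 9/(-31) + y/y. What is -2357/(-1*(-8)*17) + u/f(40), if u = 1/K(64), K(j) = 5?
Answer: -127527/7480 ≈ -17.049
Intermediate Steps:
f(y) = 22/31 (f(y) = 9*(-1/31) + 1 = -9/31 + 1 = 22/31)
u = ⅕ (u = 1/5 = ⅕ ≈ 0.20000)
-2357/(-1*(-8)*17) + u/f(40) = -2357/(-1*(-8)*17) + 1/(5*(22/31)) = -2357/(8*17) + (⅕)*(31/22) = -2357/136 + 31/110 = -127527/7480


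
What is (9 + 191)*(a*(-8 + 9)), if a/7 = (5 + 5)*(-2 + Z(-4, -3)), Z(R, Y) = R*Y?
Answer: 140000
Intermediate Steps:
a = 700 (a = 7*((5 + 5)*(-2 - 4*(-3))) = 7*(10*(-2 + 12)) = 7*(10*10) = 7*100 = 700)
(9 + 191)*(a*(-8 + 9)) = (9 + 191)*(700*(-8 + 9)) = 200*(700*1) = 200*700 = 140000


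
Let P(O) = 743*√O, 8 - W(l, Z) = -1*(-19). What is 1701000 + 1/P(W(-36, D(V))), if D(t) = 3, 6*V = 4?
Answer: 1701000 - I*√11/8173 ≈ 1.701e+6 - 0.0004058*I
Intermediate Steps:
V = ⅔ (V = (⅙)*4 = ⅔ ≈ 0.66667)
W(l, Z) = -11 (W(l, Z) = 8 - (-1)*(-19) = 8 - 1*19 = 8 - 19 = -11)
1701000 + 1/P(W(-36, D(V))) = 1701000 + 1/(743*√(-11)) = 1701000 + 1/(743*(I*√11)) = 1701000 + 1/(743*I*√11) = 1701000 - I*√11/8173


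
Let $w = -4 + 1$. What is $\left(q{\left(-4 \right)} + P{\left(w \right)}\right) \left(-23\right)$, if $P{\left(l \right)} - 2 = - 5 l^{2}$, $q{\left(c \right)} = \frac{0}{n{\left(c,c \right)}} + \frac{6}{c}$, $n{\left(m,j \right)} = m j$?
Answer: $\frac{2047}{2} \approx 1023.5$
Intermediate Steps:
$n{\left(m,j \right)} = j m$
$q{\left(c \right)} = \frac{6}{c}$ ($q{\left(c \right)} = \frac{0}{c c} + \frac{6}{c} = \frac{0}{c^{2}} + \frac{6}{c} = 0 + \frac{6}{c} = \frac{6}{c}$)
$w = -3$
$P{\left(l \right)} = 2 - 5 l^{2}$
$\left(q{\left(-4 \right)} + P{\left(w \right)}\right) \left(-23\right) = \left(\frac{6}{-4} + \left(2 - 5 \left(-3\right)^{2}\right)\right) \left(-23\right) = \left(6 \left(- \frac{1}{4}\right) + \left(2 - 45\right)\right) \left(-23\right) = \left(- \frac{3}{2} + \left(2 - 45\right)\right) \left(-23\right) = \left(- \frac{3}{2} - 43\right) \left(-23\right) = \left(- \frac{89}{2}\right) \left(-23\right) = \frac{2047}{2}$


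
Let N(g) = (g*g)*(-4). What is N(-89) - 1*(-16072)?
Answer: -15612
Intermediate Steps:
N(g) = -4*g² (N(g) = g²*(-4) = -4*g²)
N(-89) - 1*(-16072) = -4*(-89)² - 1*(-16072) = -4*7921 + 16072 = -31684 + 16072 = -15612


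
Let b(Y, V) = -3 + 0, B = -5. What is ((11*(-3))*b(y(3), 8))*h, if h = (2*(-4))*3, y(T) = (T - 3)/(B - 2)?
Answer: -2376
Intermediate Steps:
y(T) = 3/7 - T/7 (y(T) = (T - 3)/(-5 - 2) = (-3 + T)/(-7) = (-3 + T)*(-1/7) = 3/7 - T/7)
h = -24 (h = -8*3 = -24)
b(Y, V) = -3
((11*(-3))*b(y(3), 8))*h = ((11*(-3))*(-3))*(-24) = -33*(-3)*(-24) = 99*(-24) = -2376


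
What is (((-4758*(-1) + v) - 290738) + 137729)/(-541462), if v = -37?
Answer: 74144/270731 ≈ 0.27387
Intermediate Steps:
(((-4758*(-1) + v) - 290738) + 137729)/(-541462) = (((-4758*(-1) - 37) - 290738) + 137729)/(-541462) = (((-122*(-39) - 37) - 290738) + 137729)*(-1/541462) = (((4758 - 37) - 290738) + 137729)*(-1/541462) = ((4721 - 290738) + 137729)*(-1/541462) = (-286017 + 137729)*(-1/541462) = -148288*(-1/541462) = 74144/270731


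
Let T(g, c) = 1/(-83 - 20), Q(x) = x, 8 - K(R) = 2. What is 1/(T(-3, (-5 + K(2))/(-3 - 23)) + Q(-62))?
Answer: -103/6387 ≈ -0.016127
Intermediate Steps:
K(R) = 6 (K(R) = 8 - 1*2 = 8 - 2 = 6)
T(g, c) = -1/103 (T(g, c) = 1/(-103) = -1/103)
1/(T(-3, (-5 + K(2))/(-3 - 23)) + Q(-62)) = 1/(-1/103 - 62) = 1/(-6387/103) = -103/6387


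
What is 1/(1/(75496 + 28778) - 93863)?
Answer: -104274/9787470461 ≈ -1.0654e-5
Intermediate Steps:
1/(1/(75496 + 28778) - 93863) = 1/(1/104274 - 93863) = 1/(-9787470461/104274) = -104274/9787470461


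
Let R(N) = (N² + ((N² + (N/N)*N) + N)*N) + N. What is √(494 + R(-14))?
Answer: 2*I*√419 ≈ 40.939*I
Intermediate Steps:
R(N) = N + N² + N*(N² + 2*N) (R(N) = (N² + ((N² + 1*N) + N)*N) + N = (N² + ((N² + N) + N)*N) + N = (N² + ((N + N²) + N)*N) + N = (N² + (N² + 2*N)*N) + N = (N² + N*(N² + 2*N)) + N = N + N² + N*(N² + 2*N))
√(494 + R(-14)) = √(494 - 14*(1 + (-14)² + 3*(-14))) = √(494 - 14*(1 + 196 - 42)) = √(494 - 14*155) = √(494 - 2170) = √(-1676) = 2*I*√419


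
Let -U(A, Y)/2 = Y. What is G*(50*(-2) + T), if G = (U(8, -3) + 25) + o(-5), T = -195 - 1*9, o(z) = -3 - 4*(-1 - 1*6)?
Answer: -17024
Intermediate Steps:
U(A, Y) = -2*Y
o(z) = 25 (o(z) = -3 - 4*(-1 - 6) = -3 - 4*(-7) = -3 + 28 = 25)
T = -204 (T = -195 - 9 = -204)
G = 56 (G = (-2*(-3) + 25) + 25 = (6 + 25) + 25 = 31 + 25 = 56)
G*(50*(-2) + T) = 56*(50*(-2) - 204) = 56*(-100 - 204) = 56*(-304) = -17024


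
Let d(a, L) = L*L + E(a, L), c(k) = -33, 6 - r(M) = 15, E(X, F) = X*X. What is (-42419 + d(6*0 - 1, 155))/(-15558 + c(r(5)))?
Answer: 6131/5197 ≈ 1.1797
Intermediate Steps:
E(X, F) = X²
r(M) = -9 (r(M) = 6 - 1*15 = 6 - 15 = -9)
d(a, L) = L² + a² (d(a, L) = L*L + a² = L² + a²)
(-42419 + d(6*0 - 1, 155))/(-15558 + c(r(5))) = (-42419 + (155² + (6*0 - 1)²))/(-15558 - 33) = (-42419 + (24025 + (0 - 1)²))/(-15591) = (-42419 + (24025 + (-1)²))*(-1/15591) = (-42419 + (24025 + 1))*(-1/15591) = (-42419 + 24026)*(-1/15591) = -18393*(-1/15591) = 6131/5197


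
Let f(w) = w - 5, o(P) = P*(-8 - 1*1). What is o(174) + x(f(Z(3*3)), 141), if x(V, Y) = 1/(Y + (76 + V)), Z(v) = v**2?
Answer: -458837/293 ≈ -1566.0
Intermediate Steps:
o(P) = -9*P (o(P) = P*(-8 - 1) = P*(-9) = -9*P)
f(w) = -5 + w
x(V, Y) = 1/(76 + V + Y)
o(174) + x(f(Z(3*3)), 141) = -9*174 + 1/(76 + (-5 + (3*3)**2) + 141) = -1566 + 1/(76 + (-5 + 9**2) + 141) = -1566 + 1/(76 + (-5 + 81) + 141) = -1566 + 1/(76 + 76 + 141) = -1566 + 1/293 = -458837/293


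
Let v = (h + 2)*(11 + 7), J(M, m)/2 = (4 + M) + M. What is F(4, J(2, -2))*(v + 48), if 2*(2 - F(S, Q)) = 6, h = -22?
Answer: 312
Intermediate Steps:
J(M, m) = 8 + 4*M (J(M, m) = 2*((4 + M) + M) = 2*(4 + 2*M) = 8 + 4*M)
F(S, Q) = -1 (F(S, Q) = 2 - ½*6 = 2 - 3 = -1)
v = -360 (v = (-22 + 2)*(11 + 7) = -20*18 = -360)
F(4, J(2, -2))*(v + 48) = -(-360 + 48) = -1*(-312) = 312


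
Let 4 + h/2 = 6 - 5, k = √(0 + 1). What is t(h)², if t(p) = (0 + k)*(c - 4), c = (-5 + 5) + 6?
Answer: 4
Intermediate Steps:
k = 1 (k = √1 = 1)
c = 6 (c = 0 + 6 = 6)
h = -6 (h = -8 + 2*(6 - 5) = -8 + 2*1 = -8 + 2 = -6)
t(p) = 2 (t(p) = (0 + 1)*(6 - 4) = 1*2 = 2)
t(h)² = 2² = 4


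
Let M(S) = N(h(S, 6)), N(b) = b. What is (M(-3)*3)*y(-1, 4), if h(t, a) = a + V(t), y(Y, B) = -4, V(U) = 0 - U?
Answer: -108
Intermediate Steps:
V(U) = -U
h(t, a) = a - t
M(S) = 6 - S
(M(-3)*3)*y(-1, 4) = ((6 - 1*(-3))*3)*(-4) = ((6 + 3)*3)*(-4) = (9*3)*(-4) = 27*(-4) = -108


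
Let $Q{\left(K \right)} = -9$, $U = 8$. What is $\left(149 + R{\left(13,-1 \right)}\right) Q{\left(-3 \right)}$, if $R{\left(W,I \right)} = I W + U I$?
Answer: $-1152$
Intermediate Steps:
$R{\left(W,I \right)} = 8 I + I W$ ($R{\left(W,I \right)} = I W + 8 I = 8 I + I W$)
$\left(149 + R{\left(13,-1 \right)}\right) Q{\left(-3 \right)} = \left(149 - \left(8 + 13\right)\right) \left(-9\right) = \left(149 - 21\right) \left(-9\right) = 128 \left(-9\right) = -1152$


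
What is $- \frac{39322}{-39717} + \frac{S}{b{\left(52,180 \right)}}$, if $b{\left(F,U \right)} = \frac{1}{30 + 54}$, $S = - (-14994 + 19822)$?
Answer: $- \frac{16107269462}{39717} \approx -4.0555 \cdot 10^{5}$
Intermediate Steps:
$S = -4828$ ($S = \left(-1\right) 4828 = -4828$)
$b{\left(F,U \right)} = \frac{1}{84}$
$- \frac{39322}{-39717} + \frac{S}{b{\left(52,180 \right)}} = - \frac{39322}{-39717} - 4828 \frac{1}{\frac{1}{84}} = \left(-39322\right) \left(- \frac{1}{39717}\right) - 405552 = \frac{39322}{39717} - 405552 = - \frac{16107269462}{39717}$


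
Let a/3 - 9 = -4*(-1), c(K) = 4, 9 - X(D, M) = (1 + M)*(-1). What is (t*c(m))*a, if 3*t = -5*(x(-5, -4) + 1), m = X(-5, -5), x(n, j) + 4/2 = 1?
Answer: 0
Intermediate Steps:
x(n, j) = -1 (x(n, j) = -2 + 1 = -1)
X(D, M) = 10 + M (X(D, M) = 9 - (1 + M)*(-1) = 9 - (-1 - M) = 9 + (1 + M) = 10 + M)
m = 5 (m = 10 - 5 = 5)
a = 39 (a = 27 + 3*(-4*(-1)) = 27 + 3*4 = 27 + 12 = 39)
t = 0 (t = (-5*(-1 + 1))/3 = (-5*0)/3 = (⅓)*0 = 0)
(t*c(m))*a = (0*4)*39 = 0*39 = 0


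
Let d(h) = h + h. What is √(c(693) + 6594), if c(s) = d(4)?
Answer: √6602 ≈ 81.253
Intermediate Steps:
d(h) = 2*h
c(s) = 8 (c(s) = 2*4 = 8)
√(c(693) + 6594) = √(8 + 6594) = √6602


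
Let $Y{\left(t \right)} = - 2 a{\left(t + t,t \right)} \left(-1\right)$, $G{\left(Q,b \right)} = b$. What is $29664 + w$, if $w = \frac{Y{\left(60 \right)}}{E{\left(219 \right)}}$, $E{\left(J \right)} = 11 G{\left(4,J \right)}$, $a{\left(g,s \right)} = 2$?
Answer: $\frac{71460580}{2409} \approx 29664.0$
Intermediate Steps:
$E{\left(J \right)} = 11 J$
$Y{\left(t \right)} = 4$ ($Y{\left(t \right)} = \left(-2\right) 2 \left(-1\right) = \left(-4\right) \left(-1\right) = 4$)
$w = \frac{4}{2409}$ ($w = \frac{4}{11 \cdot 219} = \frac{4}{2409} \approx 0.0016604$)
$29664 + w = 29664 + \frac{4}{2409} = \frac{71460580}{2409}$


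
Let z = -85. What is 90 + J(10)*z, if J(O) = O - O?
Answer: 90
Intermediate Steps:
J(O) = 0
90 + J(10)*z = 90 + 0*(-85) = 90 + 0 = 90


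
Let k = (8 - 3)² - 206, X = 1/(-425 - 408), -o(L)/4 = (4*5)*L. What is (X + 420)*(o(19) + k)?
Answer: -85015737/119 ≈ -7.1442e+5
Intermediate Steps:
o(L) = -80*L (o(L) = -4*4*5*L = -80*L)
X = -1/833 (X = 1/(-833) = -1/833 ≈ -0.0012005)
k = -181 (k = 5² - 206 = 25 - 206 = -181)
(X + 420)*(o(19) + k) = (-1/833 + 420)*(-80*19 - 181) = 349859*(-1520 - 181)/833 = (349859/833)*(-1701) = -85015737/119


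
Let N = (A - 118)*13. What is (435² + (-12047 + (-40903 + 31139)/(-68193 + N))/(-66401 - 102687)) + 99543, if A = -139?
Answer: 1746403021469095/6047770496 ≈ 2.8877e+5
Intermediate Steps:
N = -3341 (N = (-139 - 118)*13 = -257*13 = -3341)
(435² + (-12047 + (-40903 + 31139)/(-68193 + N))/(-66401 - 102687)) + 99543 = (435² + (-12047 + (-40903 + 31139)/(-68193 - 3341))/(-66401 - 102687)) + 99543 = (189225 + (-12047 - 9764/(-71534))/(-169088)) + 99543 = (189225 + (-12047 - 9764*(-1/71534))*(-1/169088)) + 99543 = (189225 + (-12047 + 4882/35767)*(-1/169088)) + 99543 = (189225 - 430880167/35767*(-1/169088)) + 99543 = (189225 + 430880167/6047770496) + 99543 = 1144389802985767/6047770496 + 99543 = 1746403021469095/6047770496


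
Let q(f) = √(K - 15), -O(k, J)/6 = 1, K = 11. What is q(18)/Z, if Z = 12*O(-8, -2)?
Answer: -I/36 ≈ -0.027778*I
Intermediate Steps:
O(k, J) = -6 (O(k, J) = -6*1 = -6)
q(f) = 2*I (q(f) = √(11 - 15) = √(-4) = 2*I)
Z = -72 (Z = 12*(-6) = -72)
q(18)/Z = (2*I)/(-72) = (2*I)*(-1/72) = -I/36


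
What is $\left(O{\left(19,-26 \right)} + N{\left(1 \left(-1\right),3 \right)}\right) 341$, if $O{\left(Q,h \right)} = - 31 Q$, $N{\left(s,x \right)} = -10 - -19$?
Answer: $-197780$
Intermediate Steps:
$N{\left(s,x \right)} = 9$ ($N{\left(s,x \right)} = -10 + 19 = 9$)
$\left(O{\left(19,-26 \right)} + N{\left(1 \left(-1\right),3 \right)}\right) 341 = \left(\left(-31\right) 19 + 9\right) 341 = \left(-589 + 9\right) 341 = \left(-580\right) 341 = -197780$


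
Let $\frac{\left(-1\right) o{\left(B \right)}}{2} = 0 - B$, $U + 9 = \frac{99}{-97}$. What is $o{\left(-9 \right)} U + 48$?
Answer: $\frac{22152}{97} \approx 228.37$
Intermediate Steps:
$U = - \frac{972}{97}$ ($U = -9 + \frac{99}{-97} = -9 + 99 \left(- \frac{1}{97}\right) = -9 - \frac{99}{97} = - \frac{972}{97} \approx -10.021$)
$o{\left(B \right)} = 2 B$ ($o{\left(B \right)} = - 2 \left(0 - B\right) = - 2 \left(- B\right) = 2 B$)
$o{\left(-9 \right)} U + 48 = 2 \left(-9\right) \left(- \frac{972}{97}\right) + 48 = \left(-18\right) \left(- \frac{972}{97}\right) + 48 = \frac{17496}{97} + 48 = \frac{22152}{97}$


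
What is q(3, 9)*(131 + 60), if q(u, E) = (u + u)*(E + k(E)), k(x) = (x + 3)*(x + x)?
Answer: 257850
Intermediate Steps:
k(x) = 2*x*(3 + x) (k(x) = (3 + x)*(2*x) = 2*x*(3 + x))
q(u, E) = 2*u*(E + 2*E*(3 + E)) (q(u, E) = (u + u)*(E + 2*E*(3 + E)) = (2*u)*(E + 2*E*(3 + E)) = 2*u*(E + 2*E*(3 + E)))
q(3, 9)*(131 + 60) = (2*9*3*(7 + 2*9))*(131 + 60) = (2*9*3*(7 + 18))*191 = (2*9*3*25)*191 = 1350*191 = 257850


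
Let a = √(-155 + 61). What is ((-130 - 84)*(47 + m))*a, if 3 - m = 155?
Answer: 22470*I*√94 ≈ 2.1785e+5*I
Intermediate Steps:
m = -152 (m = 3 - 1*155 = 3 - 155 = -152)
a = I*√94 (a = √(-94) = I*√94 ≈ 9.6954*I)
((-130 - 84)*(47 + m))*a = ((-130 - 84)*(47 - 152))*(I*√94) = (-214*(-105))*(I*√94) = 22470*(I*√94) = 22470*I*√94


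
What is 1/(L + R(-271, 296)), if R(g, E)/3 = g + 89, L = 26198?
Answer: 1/25652 ≈ 3.8983e-5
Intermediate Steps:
R(g, E) = 267 + 3*g (R(g, E) = 3*(g + 89) = 3*(89 + g) = 267 + 3*g)
1/(L + R(-271, 296)) = 1/(26198 + (267 + 3*(-271))) = 1/(26198 + (267 - 813)) = 1/(26198 - 546) = 1/25652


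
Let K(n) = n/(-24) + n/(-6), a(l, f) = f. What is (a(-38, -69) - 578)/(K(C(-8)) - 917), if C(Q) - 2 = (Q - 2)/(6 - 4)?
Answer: 5176/7331 ≈ 0.70604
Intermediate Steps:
C(Q) = 1 + Q/2 (C(Q) = 2 + (Q - 2)/(6 - 4) = 2 + (-2 + Q)/2 = 2 + (-2 + Q)*(½) = 2 + (-1 + Q/2) = 1 + Q/2)
K(n) = -5*n/24 (K(n) = n*(-1/24) + n*(-⅙) = -n/24 - n/6 = -5*n/24)
(a(-38, -69) - 578)/(K(C(-8)) - 917) = (-69 - 578)/(-5*(1 + (½)*(-8))/24 - 917) = -647/(-5*(1 - 4)/24 - 917) = -647/(-5/24*(-3) - 917) = -647/(5/8 - 917) = -647/(-7331/8) = -647*(-8/7331) = 5176/7331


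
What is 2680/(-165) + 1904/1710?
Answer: -142288/9405 ≈ -15.129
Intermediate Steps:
2680/(-165) + 1904/1710 = 2680*(-1/165) + 1904*(1/1710) = -536/33 + 952/855 = -142288/9405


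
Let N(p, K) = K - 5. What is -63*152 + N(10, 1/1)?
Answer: -9580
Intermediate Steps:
N(p, K) = -5 + K
-63*152 + N(10, 1/1) = -63*152 + (-5 + 1/1) = -9576 + (-5 + 1) = -9576 - 4 = -9580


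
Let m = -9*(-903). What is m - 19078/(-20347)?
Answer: 165379147/20347 ≈ 8127.9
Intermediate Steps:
m = 8127
m - 19078/(-20347) = 8127 - 19078/(-20347) = 8127 - 19078*(-1/20347) = 8127 + 19078/20347 = 165379147/20347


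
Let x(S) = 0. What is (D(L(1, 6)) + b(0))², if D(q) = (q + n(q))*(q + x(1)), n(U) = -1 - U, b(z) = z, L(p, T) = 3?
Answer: 9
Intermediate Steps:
D(q) = -q (D(q) = (q + (-1 - q))*(q + 0) = -q)
(D(L(1, 6)) + b(0))² = (-1*3 + 0)² = (-3 + 0)² = (-3)² = 9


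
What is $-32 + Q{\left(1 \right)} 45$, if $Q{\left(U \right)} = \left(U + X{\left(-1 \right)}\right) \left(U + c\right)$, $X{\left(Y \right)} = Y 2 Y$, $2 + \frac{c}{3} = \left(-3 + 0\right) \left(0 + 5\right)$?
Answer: $-6782$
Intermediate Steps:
$c = -51$ ($c = -6 + 3 \left(-3 + 0\right) \left(0 + 5\right) = -6 + 3 \left(\left(-3\right) 5\right) = -6 + 3 \left(-15\right) = -6 - 45 = -51$)
$X{\left(Y \right)} = 2 Y^{2}$ ($X{\left(Y \right)} = 2 Y Y = 2 Y^{2}$)
$Q{\left(U \right)} = \left(-51 + U\right) \left(2 + U\right)$ ($Q{\left(U \right)} = \left(U + 2 \left(-1\right)^{2}\right) \left(U - 51\right) = \left(U + 2 \cdot 1\right) \left(-51 + U\right) = \left(U + 2\right) \left(-51 + U\right) = \left(2 + U\right) \left(-51 + U\right) = \left(-51 + U\right) \left(2 + U\right)$)
$-32 + Q{\left(1 \right)} 45 = -32 + \left(-102 + 1^{2} - 49\right) 45 = -32 + \left(-102 + 1 - 49\right) 45 = -32 - 6750 = -6782$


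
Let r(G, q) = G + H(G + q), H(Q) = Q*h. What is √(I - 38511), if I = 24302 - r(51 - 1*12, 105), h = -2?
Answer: 2*I*√3490 ≈ 118.15*I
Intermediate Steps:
H(Q) = -2*Q (H(Q) = Q*(-2) = -2*Q)
r(G, q) = -G - 2*q (r(G, q) = G - 2*(G + q) = G + (-2*G - 2*q) = -G - 2*q)
I = 24551 (I = 24302 - (-(51 - 1*12) - 2*105) = 24302 - (-(51 - 12) - 210) = 24302 - (-1*39 - 210) = 24302 - (-39 - 210) = 24302 - 1*(-249) = 24302 + 249 = 24551)
√(I - 38511) = √(24551 - 38511) = √(-13960) = 2*I*√3490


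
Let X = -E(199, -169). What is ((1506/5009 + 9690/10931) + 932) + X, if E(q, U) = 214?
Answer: 2316348554/3220787 ≈ 719.19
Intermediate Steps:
X = -214 (X = -1*214 = -214)
((1506/5009 + 9690/10931) + 932) + X = ((1506/5009 + 9690/10931) + 932) - 214 = ((1506*(1/5009) + 9690*(1/10931)) + 932) - 214 = ((1506/5009 + 570/643) + 932) - 214 = (3823488/3220787 + 932) - 214 = 3005596972/3220787 - 214 = 2316348554/3220787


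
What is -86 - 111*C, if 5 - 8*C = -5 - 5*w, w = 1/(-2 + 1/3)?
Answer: -1465/8 ≈ -183.13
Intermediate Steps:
w = -3/5 (w = 1/(-2 + 1/3) = 1/(-5/3) = -3/5 ≈ -0.60000)
C = 7/8 (C = 5/8 - (-5 - 5*(-3/5))/8 = 5/8 - (-5 + 3)/8 = 5/8 - 1/8*(-2) = 5/8 + 1/4 = 7/8 ≈ 0.87500)
-86 - 111*C = -86 - 111*7/8 = -86 - 777/8 = -1465/8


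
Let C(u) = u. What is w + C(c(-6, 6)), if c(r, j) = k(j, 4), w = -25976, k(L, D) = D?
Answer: -25972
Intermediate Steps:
c(r, j) = 4
w + C(c(-6, 6)) = -25976 + 4 = -25972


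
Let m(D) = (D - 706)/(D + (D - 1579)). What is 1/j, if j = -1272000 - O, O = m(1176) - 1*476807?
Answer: -773/614684659 ≈ -1.2576e-6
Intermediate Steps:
m(D) = (-706 + D)/(-1579 + 2*D) (m(D) = (-706 + D)/(D + (-1579 + D)) = (-706 + D)/(-1579 + 2*D))
O = -368571341/773 (O = (-706 + 1176)/(-1579 + 2*1176) - 1*476807 = 470/(-1579 + 2352) - 476807 = 470/773 - 476807 = -368571341/773 ≈ -4.7681e+5)
j = -614684659/773 (j = -1272000 - 1*(-368571341/773) = -1272000 + 368571341/773 = -614684659/773 ≈ -7.9519e+5)
1/j = 1/(-614684659/773) = -773/614684659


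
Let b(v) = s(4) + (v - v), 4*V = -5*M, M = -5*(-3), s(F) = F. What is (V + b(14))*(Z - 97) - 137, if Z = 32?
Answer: 3287/4 ≈ 821.75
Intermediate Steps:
M = 15
V = -75/4 (V = (-5*15)/4 = (1/4)*(-75) = -75/4 ≈ -18.750)
b(v) = 4 (b(v) = 4 + (v - v) = 4 + 0 = 4)
(V + b(14))*(Z - 97) - 137 = (-75/4 + 4)*(32 - 97) - 137 = -59/4*(-65) - 137 = 3835/4 - 137 = 3287/4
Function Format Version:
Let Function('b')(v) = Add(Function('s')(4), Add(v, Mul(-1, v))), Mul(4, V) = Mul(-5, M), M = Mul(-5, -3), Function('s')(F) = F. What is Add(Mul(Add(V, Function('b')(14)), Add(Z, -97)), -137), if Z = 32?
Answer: Rational(3287, 4) ≈ 821.75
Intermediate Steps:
M = 15
V = Rational(-75, 4) (V = Mul(Rational(1, 4), Mul(-5, 15)) = Mul(Rational(1, 4), -75) = Rational(-75, 4) ≈ -18.750)
Function('b')(v) = 4 (Function('b')(v) = Add(4, Add(v, Mul(-1, v))) = Add(4, 0) = 4)
Add(Mul(Add(V, Function('b')(14)), Add(Z, -97)), -137) = Add(Mul(Add(Rational(-75, 4), 4), Add(32, -97)), -137) = Add(Mul(Rational(-59, 4), -65), -137) = Add(Rational(3835, 4), -137) = Rational(3287, 4)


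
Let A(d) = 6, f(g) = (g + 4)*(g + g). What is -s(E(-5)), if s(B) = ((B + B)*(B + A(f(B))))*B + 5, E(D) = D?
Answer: -55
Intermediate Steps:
f(g) = 2*g*(4 + g) (f(g) = (4 + g)*(2*g) = 2*g*(4 + g))
s(B) = 5 + 2*B²*(6 + B) (s(B) = ((B + B)*(B + 6))*B + 5 = ((2*B)*(6 + B))*B + 5 = (2*B*(6 + B))*B + 5 = 2*B²*(6 + B) + 5 = 5 + 2*B²*(6 + B))
-s(E(-5)) = -(5 + 2*(-5)³ + 12*(-5)²) = -(5 + 2*(-125) + 12*25) = -(5 - 250 + 300) = -1*55 = -55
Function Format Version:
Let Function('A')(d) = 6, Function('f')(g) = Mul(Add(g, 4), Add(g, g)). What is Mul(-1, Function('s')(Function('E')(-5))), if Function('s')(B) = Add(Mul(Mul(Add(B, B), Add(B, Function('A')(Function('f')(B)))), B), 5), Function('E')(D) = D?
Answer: -55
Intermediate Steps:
Function('f')(g) = Mul(2, g, Add(4, g)) (Function('f')(g) = Mul(Add(4, g), Mul(2, g)) = Mul(2, g, Add(4, g)))
Function('s')(B) = Add(5, Mul(2, Pow(B, 2), Add(6, B))) (Function('s')(B) = Add(Mul(Mul(Add(B, B), Add(B, 6)), B), 5) = Add(Mul(Mul(Mul(2, B), Add(6, B)), B), 5) = Add(Mul(Mul(2, B, Add(6, B)), B), 5) = Add(Mul(2, Pow(B, 2), Add(6, B)), 5) = Add(5, Mul(2, Pow(B, 2), Add(6, B))))
Mul(-1, Function('s')(Function('E')(-5))) = Mul(-1, Add(5, Mul(2, Pow(-5, 3)), Mul(12, Pow(-5, 2)))) = Mul(-1, Add(5, Mul(2, -125), Mul(12, 25))) = Mul(-1, Add(5, -250, 300)) = Mul(-1, 55) = -55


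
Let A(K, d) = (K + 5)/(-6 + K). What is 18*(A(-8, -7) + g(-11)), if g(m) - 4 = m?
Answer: -855/7 ≈ -122.14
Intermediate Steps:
A(K, d) = (5 + K)/(-6 + K)
g(m) = 4 + m
18*(A(-8, -7) + g(-11)) = 18*((5 - 8)/(-6 - 8) + (4 - 11)) = 18*(-3/(-14) - 7) = 18*(-1/14*(-3) - 7) = 18*(3/14 - 7) = 18*(-95/14) = -855/7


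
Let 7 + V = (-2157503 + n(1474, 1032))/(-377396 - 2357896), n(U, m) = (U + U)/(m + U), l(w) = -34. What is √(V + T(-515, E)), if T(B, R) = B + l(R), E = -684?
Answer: I*√3697168104339629189/81602878 ≈ 23.563*I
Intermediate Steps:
T(B, R) = -34 + B (T(B, R) = B - 34 = -34 + B)
n(U, m) = 2*U/(U + m) (n(U, m) = (2*U)/(U + m) = 2*U/(U + m))
V = -7095965449/1142440292 (V = -7 + (-2157503 + 2*1474/(1474 + 1032))/(-377396 - 2357896) = -7 + (-2157503 + 2*1474/2506)/(-2735292) = -7 + (-2157503 + 2*1474*(1/2506))*(-1/2735292) = -7 + (-2157503 + 1474/1253)*(-1/2735292) = -7 - 2703349785/1253*(-1/2735292) = -7 + 901116595/1142440292 = -7095965449/1142440292 ≈ -6.2112)
√(V + T(-515, E)) = √(-7095965449/1142440292 + (-34 - 515)) = √(-7095965449/1142440292 - 549) = √(-634295685757/1142440292) = I*√3697168104339629189/81602878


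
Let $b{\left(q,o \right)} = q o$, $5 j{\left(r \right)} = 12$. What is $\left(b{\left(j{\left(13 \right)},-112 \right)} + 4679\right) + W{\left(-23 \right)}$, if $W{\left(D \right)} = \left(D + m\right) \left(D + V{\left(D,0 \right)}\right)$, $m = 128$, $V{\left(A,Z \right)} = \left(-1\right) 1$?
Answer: $\frac{9451}{5} \approx 1890.2$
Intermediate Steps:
$V{\left(A,Z \right)} = -1$
$W{\left(D \right)} = \left(-1 + D\right) \left(128 + D\right)$ ($W{\left(D \right)} = \left(D + 128\right) \left(D - 1\right) = \left(128 + D\right) \left(-1 + D\right) = \left(-1 + D\right) \left(128 + D\right)$)
$j{\left(r \right)} = \frac{12}{5}$ ($j{\left(r \right)} = \frac{1}{5} \cdot 12 = \frac{12}{5}$)
$b{\left(q,o \right)} = o q$
$\left(b{\left(j{\left(13 \right)},-112 \right)} + 4679\right) + W{\left(-23 \right)} = \left(\left(-112\right) \frac{12}{5} + 4679\right) + \left(-128 + \left(-23\right)^{2} + 127 \left(-23\right)\right) = \left(- \frac{1344}{5} + 4679\right) - 2520 = \frac{22051}{5} - 2520 = \frac{9451}{5}$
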